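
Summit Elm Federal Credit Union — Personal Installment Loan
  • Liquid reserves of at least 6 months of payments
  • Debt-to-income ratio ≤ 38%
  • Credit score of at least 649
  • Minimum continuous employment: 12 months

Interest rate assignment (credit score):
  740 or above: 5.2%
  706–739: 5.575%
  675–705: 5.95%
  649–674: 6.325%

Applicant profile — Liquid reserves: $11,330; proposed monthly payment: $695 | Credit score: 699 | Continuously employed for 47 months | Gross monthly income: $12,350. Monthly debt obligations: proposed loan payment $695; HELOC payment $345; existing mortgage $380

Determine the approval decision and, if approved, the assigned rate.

Credit score 699 ≥ 649 (meets minimum)
Employment 47 ≥ 12 months
Reserves: 11,330 ÷ 695 = 16.3 months (meets 6-month minimum)
Total monthly debts = (695 + 345 + 380) = 1,420. DTI: 1,420 ÷ 12,350 = 11.5%, within the 38% cap
All requirements met. Score 699 falls in the 675–705 tier → 5.95%.

Approved at 5.95%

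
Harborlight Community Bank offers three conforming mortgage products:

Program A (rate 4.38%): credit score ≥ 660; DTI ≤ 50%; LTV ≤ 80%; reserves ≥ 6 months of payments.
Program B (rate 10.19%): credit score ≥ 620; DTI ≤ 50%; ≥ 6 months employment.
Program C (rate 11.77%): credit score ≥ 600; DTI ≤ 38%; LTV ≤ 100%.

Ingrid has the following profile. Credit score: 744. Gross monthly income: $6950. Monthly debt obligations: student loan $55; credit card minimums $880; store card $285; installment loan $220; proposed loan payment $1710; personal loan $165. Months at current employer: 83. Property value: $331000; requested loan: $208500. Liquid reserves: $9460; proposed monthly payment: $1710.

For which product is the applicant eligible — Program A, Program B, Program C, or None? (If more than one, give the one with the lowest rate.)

Total debts = (55 + 880 + 285 + 220 + 1,710 + 165) = 3,315; DTI = 3,315/6,950 = 47.7%.
LTV = 208,500/331,000 = 63%.
Reserves = 9,460/1,710 = 5.5 months.
Program A: score 744 ≥ 660; DTI 47.7% ≤ 50%; LTV 63% ≤ 80%; reserves 5.5 < 6 mo → does not qualify.
Program B: score 744 ≥ 620; DTI 47.7% ≤ 50%; employment 83 ≥ 6 mo → qualifies.
Program C: score 744 ≥ 600; DTI 47.7% > 38%; LTV 63% ≤ 100% → does not qualify.

Program B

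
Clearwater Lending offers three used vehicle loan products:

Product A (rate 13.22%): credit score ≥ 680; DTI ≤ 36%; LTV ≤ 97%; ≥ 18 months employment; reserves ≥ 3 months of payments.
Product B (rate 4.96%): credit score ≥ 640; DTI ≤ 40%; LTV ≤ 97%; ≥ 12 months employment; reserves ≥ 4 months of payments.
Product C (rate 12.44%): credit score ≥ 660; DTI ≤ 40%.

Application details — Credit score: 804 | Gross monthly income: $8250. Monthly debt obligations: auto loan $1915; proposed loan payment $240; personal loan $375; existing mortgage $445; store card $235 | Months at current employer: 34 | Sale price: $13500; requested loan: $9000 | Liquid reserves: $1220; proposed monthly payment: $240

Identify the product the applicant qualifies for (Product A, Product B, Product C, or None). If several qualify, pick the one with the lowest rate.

Product B

Total debts = (1,915 + 240 + 375 + 445 + 235) = 3,210; DTI = 3,210/8,250 = 38.9%.
LTV = 9,000/13,500 = 66.7%.
Reserves = 1,220/240 = 5.1 months.
Product A: score 804 ≥ 680; DTI 38.9% > 36%; LTV 66.7% ≤ 97%; employment 34 ≥ 18 mo; reserves 5.1 ≥ 3 mo → does not qualify.
Product B: score 804 ≥ 640; DTI 38.9% ≤ 40%; LTV 66.7% ≤ 97%; employment 34 ≥ 12 mo; reserves 5.1 ≥ 4 mo → qualifies.
Product C: score 804 ≥ 660; DTI 38.9% ≤ 40% → qualifies.
Qualifying: Product B, Product C. Lowest rate is 4.96% → Product B.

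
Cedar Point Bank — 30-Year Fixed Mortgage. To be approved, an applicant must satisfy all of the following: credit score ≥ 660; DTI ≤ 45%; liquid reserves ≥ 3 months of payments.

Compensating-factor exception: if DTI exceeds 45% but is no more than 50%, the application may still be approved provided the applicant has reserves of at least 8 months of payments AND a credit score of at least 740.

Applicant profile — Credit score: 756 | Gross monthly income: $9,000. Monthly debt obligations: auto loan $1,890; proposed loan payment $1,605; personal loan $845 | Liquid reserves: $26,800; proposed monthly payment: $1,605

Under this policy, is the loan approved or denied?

Approved

Credit score 756 ≥ 660 (meets base)
Total debts = (1,890 + 1,605 + 845) = 4,340. DTI = 4,340/9,000 = 48.2% > 45% — standard DTI limit exceeded.
Reserves = 26,800/1,605 = 16.7 months ≥ 3
48.2% falls in the override range (45%–50%), so the compensating-factor test applies.
Override check — reserves: 16.7 mo (ok); score: 756 (ok).
Both override conditions satisfied; DTI exception granted.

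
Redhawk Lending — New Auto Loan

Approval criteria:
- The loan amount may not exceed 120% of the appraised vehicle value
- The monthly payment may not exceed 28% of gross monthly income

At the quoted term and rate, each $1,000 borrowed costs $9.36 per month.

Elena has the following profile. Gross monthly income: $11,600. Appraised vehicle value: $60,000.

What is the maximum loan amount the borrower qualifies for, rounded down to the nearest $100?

$72,000

Payment cap: 28% × $11,600 = $3,248/month.
At $9.36 per $1,000, that supports 3,248/9.36 × 1,000 ≈ $347,008 → $347,000.
LTV cap: 120% × $60,000 = $72,000 → $72,000.
Binding constraint: loan-to-value.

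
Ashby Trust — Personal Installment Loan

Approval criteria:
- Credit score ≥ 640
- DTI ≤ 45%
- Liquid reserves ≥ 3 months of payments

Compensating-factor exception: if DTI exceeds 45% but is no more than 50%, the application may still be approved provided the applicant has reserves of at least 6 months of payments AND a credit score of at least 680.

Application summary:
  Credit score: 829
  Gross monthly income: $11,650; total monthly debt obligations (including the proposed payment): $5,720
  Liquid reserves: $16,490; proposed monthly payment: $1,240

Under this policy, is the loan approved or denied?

Approved

Credit score 829 ≥ 640 (meets base)
DTI: 5,720 ÷ 11,650 = 49.1%, over the 45% base limit.
Reserves = 16,490/1,240 = 13.3 months ≥ 3
49.1% falls in the override range (45%–50%), so the compensating-factor test applies.
Override check — reserves: 13.3 mo (ok); score: 829 (ok).
Both override conditions satisfied; DTI exception granted.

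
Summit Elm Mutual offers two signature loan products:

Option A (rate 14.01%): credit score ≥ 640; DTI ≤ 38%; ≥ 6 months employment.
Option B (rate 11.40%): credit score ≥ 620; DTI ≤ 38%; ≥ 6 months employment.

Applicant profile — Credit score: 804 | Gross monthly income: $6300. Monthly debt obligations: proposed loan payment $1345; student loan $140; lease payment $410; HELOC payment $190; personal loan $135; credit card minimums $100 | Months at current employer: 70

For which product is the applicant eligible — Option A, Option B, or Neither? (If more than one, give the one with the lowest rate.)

Option B

Total debts = (1,345 + 140 + 410 + 190 + 135 + 100) = 2,320; DTI = 2,320/6,300 = 36.8%.
Option A: score 804 ≥ 640; DTI 36.8% ≤ 38%; employment 70 ≥ 6 mo → qualifies.
Option B: score 804 ≥ 620; DTI 36.8% ≤ 38%; employment 70 ≥ 6 mo → qualifies.
Qualifying: Option A, Option B. Lowest rate is 11.40% → Option B.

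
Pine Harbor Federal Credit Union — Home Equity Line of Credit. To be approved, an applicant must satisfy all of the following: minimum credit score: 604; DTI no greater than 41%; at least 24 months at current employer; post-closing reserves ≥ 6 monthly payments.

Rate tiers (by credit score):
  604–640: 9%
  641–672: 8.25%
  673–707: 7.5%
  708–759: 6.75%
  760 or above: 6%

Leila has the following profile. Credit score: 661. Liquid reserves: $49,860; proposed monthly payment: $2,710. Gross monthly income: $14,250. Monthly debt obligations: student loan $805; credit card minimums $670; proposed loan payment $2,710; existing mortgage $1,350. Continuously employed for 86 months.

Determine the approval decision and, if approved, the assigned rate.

Approved at 8.25%

Credit score 661 ≥ 604 (meets minimum)
Total monthly debts = (805 + 670 + 2,710 + 1,350) = 5,535. DTI: 5,535 ÷ 14,250 = 38.8%, within the 41% cap
Reserves: 49,860 ÷ 2,710 = 18.4 months (meets 6-month minimum)
Employment 86 ≥ 24 months
All requirements met. Score 661 falls in the 641–672 tier → 8.25%.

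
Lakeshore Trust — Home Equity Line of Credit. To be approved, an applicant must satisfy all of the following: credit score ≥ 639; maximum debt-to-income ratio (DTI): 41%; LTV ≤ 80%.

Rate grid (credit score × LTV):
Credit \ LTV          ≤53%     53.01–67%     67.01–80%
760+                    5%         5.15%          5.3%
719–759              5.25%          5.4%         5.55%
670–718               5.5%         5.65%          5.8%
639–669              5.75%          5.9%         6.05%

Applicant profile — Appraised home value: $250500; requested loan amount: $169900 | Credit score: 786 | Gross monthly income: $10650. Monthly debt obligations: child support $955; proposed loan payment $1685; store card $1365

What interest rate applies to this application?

Credit score 786 ≥ 639; Total monthly debts = (955 + 1,685 + 1,365) = 4,005. DTI: 4,005 ÷ 10,650 = 37.6%, within the 41% cap
Loan-to-value = 169,900/250,500 = 67.8% — pass (80% max)
Credit 786 → row 760+; LTV 67.8% → column 67.01–80%. Grid cell → 5.3%.

5.3%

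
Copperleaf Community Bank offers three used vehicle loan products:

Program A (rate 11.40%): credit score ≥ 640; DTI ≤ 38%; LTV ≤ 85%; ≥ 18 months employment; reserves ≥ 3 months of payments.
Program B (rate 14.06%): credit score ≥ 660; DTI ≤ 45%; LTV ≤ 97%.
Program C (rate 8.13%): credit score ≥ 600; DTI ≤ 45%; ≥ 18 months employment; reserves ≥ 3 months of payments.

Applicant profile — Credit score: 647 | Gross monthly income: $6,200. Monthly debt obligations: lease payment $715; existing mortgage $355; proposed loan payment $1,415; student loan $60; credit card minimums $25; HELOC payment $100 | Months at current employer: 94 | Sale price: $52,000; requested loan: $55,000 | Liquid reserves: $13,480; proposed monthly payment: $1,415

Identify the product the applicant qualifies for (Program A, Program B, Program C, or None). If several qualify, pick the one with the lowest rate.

Total debts = (715 + 355 + 1,415 + 60 + 25 + 100) = 2,670; DTI = 2,670/6,200 = 43.1%.
LTV = 55,000/52,000 = 105.8%.
Reserves = 13,480/1,415 = 9.5 months.
Program A: score 647 ≥ 640; DTI 43.1% > 38%; LTV 105.8% > 85%; employment 94 ≥ 18 mo; reserves 9.5 ≥ 3 mo → does not qualify.
Program B: score 647 < 660; DTI 43.1% ≤ 45%; LTV 105.8% > 97% → does not qualify.
Program C: score 647 ≥ 600; DTI 43.1% ≤ 45%; employment 94 ≥ 18 mo; reserves 9.5 ≥ 3 mo → qualifies.

Program C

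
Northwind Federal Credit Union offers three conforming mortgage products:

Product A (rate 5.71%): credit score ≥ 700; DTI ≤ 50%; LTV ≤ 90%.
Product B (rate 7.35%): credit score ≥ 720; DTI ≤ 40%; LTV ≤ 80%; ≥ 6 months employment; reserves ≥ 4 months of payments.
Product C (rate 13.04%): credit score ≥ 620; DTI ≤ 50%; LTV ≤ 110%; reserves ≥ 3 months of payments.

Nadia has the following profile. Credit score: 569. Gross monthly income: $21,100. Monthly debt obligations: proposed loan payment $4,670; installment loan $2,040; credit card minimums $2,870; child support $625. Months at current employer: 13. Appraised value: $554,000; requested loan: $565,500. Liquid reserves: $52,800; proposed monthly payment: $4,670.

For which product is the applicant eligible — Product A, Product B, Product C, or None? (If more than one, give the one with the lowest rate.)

None

Total debts = (4,670 + 2,040 + 2,870 + 625) = 10,205; DTI = 10,205/21,100 = 48.4%.
LTV = 565,500/554,000 = 102.1%.
Reserves = 52,800/4,670 = 11.3 months.
Product A: score 569 < 700; DTI 48.4% ≤ 50%; LTV 102.1% > 90% → does not qualify.
Product B: score 569 < 720; DTI 48.4% > 40%; LTV 102.1% > 80%; employment 13 ≥ 6 mo; reserves 11.3 ≥ 4 mo → does not qualify.
Product C: score 569 < 620; DTI 48.4% ≤ 50%; LTV 102.1% ≤ 110%; reserves 11.3 ≥ 3 mo → does not qualify.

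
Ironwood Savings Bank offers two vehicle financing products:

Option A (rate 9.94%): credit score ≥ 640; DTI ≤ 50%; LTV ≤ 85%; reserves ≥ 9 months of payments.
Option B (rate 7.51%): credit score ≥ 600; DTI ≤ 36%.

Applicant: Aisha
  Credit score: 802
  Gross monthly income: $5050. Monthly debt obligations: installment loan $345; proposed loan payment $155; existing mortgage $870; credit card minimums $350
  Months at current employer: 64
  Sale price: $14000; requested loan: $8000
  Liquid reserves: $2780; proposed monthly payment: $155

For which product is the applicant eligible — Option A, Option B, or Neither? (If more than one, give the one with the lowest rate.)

Total debts = (345 + 155 + 870 + 350) = 1,720; DTI = 1,720/5,050 = 34.1%.
LTV = 8,000/14,000 = 57.1%.
Reserves = 2,780/155 = 17.9 months.
Option A: score 802 ≥ 640; DTI 34.1% ≤ 50%; LTV 57.1% ≤ 85%; reserves 17.9 ≥ 9 mo → qualifies.
Option B: score 802 ≥ 600; DTI 34.1% ≤ 36% → qualifies.
Qualifying: Option A, Option B. Lowest rate is 7.51% → Option B.

Option B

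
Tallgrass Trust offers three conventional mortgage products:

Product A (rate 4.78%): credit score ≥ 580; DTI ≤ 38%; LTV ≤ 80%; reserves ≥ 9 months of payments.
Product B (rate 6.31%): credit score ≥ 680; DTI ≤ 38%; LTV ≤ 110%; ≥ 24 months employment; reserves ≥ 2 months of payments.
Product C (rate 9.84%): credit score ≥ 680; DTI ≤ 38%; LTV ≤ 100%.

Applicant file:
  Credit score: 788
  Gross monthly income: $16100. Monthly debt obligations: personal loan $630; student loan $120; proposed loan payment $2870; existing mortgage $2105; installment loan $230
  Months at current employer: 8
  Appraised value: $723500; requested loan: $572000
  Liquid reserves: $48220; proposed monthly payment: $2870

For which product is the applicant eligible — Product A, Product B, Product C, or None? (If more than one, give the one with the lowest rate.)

Total debts = (630 + 120 + 2,870 + 2,105 + 230) = 5,955; DTI = 5,955/16,100 = 37%.
LTV = 572,000/723,500 = 79.1%.
Reserves = 48,220/2,870 = 16.8 months.
Product A: score 788 ≥ 580; DTI 37% ≤ 38%; LTV 79.1% ≤ 80%; reserves 16.8 ≥ 9 mo → qualifies.
Product B: score 788 ≥ 680; DTI 37% ≤ 38%; LTV 79.1% ≤ 110%; employment 8 < 24 mo; reserves 16.8 ≥ 2 mo → does not qualify.
Product C: score 788 ≥ 680; DTI 37% ≤ 38%; LTV 79.1% ≤ 100% → qualifies.
Qualifying: Product A, Product C. Lowest rate is 4.78% → Product A.

Product A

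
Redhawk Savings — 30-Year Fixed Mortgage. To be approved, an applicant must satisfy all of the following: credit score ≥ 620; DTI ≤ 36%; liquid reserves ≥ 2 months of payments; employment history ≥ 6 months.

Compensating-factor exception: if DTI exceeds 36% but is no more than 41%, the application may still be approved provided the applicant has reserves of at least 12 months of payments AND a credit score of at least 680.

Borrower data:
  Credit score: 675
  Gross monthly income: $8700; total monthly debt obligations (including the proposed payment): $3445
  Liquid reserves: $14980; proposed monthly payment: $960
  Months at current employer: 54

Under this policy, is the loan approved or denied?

Denied

Credit score 675 ≥ 620 (meets base)
DTI: 3,445 ÷ 8,700 = 39.6%, over the 36% base limit.
Reserves: 14,980 ÷ 960 = 15.6 months (meets 2-month minimum)
Employment 54 ≥ 6 months
DTI 39.6% is within the 36%–41% exception band; checking compensating factors.
Override check — reserves: 15.6 mo (ok); score: 675 (below 680).
Override conditions not both satisfied; exception does not apply.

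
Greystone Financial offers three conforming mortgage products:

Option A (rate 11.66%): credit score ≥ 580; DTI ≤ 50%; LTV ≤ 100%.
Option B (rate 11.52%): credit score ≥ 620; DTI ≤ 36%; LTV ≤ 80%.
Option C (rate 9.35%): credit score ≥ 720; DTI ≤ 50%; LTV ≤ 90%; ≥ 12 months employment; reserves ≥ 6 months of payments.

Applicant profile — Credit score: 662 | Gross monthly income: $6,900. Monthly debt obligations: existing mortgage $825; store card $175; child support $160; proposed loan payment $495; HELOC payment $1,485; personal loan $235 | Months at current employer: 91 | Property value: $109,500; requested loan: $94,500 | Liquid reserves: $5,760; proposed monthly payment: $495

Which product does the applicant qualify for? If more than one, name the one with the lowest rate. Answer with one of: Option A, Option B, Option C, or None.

Option A

Total debts = (825 + 175 + 160 + 495 + 1,485 + 235) = 3,375; DTI = 3,375/6,900 = 48.9%.
LTV = 94,500/109,500 = 86.3%.
Reserves = 5,760/495 = 11.6 months.
Option A: score 662 ≥ 580; DTI 48.9% ≤ 50%; LTV 86.3% ≤ 100% → qualifies.
Option B: score 662 ≥ 620; DTI 48.9% > 36%; LTV 86.3% > 80% → does not qualify.
Option C: score 662 < 720; DTI 48.9% ≤ 50%; LTV 86.3% ≤ 90%; employment 91 ≥ 12 mo; reserves 11.6 ≥ 6 mo → does not qualify.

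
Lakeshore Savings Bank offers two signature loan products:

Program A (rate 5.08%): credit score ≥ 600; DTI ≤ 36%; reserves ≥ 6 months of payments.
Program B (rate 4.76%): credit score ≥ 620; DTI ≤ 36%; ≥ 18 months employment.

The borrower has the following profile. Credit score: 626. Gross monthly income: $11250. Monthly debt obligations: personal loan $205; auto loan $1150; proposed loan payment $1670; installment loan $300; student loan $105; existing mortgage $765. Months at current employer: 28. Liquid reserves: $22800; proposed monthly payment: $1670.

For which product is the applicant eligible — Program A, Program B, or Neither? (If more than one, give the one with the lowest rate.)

Neither

Total debts = (205 + 1,150 + 1,670 + 300 + 105 + 765) = 4,195; DTI = 4,195/11,250 = 37.3%.
Reserves = 22,800/1,670 = 13.7 months.
Program A: score 626 ≥ 600; DTI 37.3% > 36%; reserves 13.7 ≥ 6 mo → does not qualify.
Program B: score 626 ≥ 620; DTI 37.3% > 36%; employment 28 ≥ 18 mo → does not qualify.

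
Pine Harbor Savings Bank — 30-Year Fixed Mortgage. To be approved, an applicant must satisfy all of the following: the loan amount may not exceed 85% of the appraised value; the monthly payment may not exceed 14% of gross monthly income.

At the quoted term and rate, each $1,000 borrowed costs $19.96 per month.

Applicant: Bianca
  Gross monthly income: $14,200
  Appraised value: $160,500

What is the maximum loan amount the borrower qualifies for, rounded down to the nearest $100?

Payment cap: 14% × $14,200 = $1,988/month.
At $19.96 per $1,000, that supports 1,988/19.96 × 1,000 ≈ $99,599 → $99,500.
LTV cap: 85% × $160,500 = $136,425 → $136,400.
Binding constraint: payment-to-income.

$99,500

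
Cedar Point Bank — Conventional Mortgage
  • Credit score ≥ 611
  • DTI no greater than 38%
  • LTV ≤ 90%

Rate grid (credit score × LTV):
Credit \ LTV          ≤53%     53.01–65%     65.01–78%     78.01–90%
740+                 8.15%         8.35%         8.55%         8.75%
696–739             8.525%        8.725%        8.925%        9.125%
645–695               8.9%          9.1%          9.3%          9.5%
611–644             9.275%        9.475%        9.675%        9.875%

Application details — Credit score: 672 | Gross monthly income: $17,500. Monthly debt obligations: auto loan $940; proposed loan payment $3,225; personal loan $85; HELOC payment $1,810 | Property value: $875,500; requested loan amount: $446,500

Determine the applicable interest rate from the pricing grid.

8.9%

Credit score 672 ≥ 611; Total monthly debts = (940 + 3,225 + 85 + 1,810) = 6,060. DTI = 6,060/17,500 = 34.6% ≤ 38%
LTV: 446,500 ÷ 875,500 = 51%, within 90% cap
Credit 672 → row 645–695; LTV 51% → column ≤53%. Grid cell → 8.9%.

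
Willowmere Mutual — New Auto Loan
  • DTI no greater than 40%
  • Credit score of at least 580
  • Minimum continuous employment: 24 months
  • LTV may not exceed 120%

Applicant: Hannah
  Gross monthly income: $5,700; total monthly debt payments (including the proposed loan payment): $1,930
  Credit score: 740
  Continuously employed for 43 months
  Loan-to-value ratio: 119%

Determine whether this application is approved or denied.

DTI = 1,930/5,700 = 33.9% ≤ 40%
Credit score 740 ≥ 580 (meets)
Employment 43 ≥ 24 months
LTV 119% ≤ 120%
All criteria satisfied.

Approved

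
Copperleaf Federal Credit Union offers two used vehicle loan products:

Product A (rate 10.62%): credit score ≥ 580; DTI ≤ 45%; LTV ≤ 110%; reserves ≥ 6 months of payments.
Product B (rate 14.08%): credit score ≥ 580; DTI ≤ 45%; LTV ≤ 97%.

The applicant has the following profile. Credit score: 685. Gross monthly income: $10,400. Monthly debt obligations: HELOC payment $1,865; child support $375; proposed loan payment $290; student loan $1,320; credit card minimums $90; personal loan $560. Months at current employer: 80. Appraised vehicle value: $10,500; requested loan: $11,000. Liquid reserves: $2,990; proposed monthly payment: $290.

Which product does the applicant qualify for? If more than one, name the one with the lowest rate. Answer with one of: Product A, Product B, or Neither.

Product A

Total debts = (1,865 + 375 + 290 + 1,320 + 90 + 560) = 4,500; DTI = 4,500/10,400 = 43.3%.
LTV = 11,000/10,500 = 104.8%.
Reserves = 2,990/290 = 10.3 months.
Product A: score 685 ≥ 580; DTI 43.3% ≤ 45%; LTV 104.8% ≤ 110%; reserves 10.3 ≥ 6 mo → qualifies.
Product B: score 685 ≥ 580; DTI 43.3% ≤ 45%; LTV 104.8% > 97% → does not qualify.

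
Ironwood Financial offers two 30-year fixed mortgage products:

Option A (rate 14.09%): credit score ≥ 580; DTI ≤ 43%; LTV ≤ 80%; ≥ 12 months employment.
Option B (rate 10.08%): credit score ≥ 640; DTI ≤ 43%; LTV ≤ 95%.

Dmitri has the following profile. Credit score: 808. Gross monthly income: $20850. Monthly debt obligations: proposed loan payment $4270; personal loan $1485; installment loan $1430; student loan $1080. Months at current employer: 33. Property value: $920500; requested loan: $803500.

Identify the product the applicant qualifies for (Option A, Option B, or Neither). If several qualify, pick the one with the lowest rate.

Total debts = (4,270 + 1,485 + 1,430 + 1,080) = 8,265; DTI = 8,265/20,850 = 39.6%.
LTV = 803,500/920,500 = 87.3%.
Option A: score 808 ≥ 580; DTI 39.6% ≤ 43%; LTV 87.3% > 80%; employment 33 ≥ 12 mo → does not qualify.
Option B: score 808 ≥ 640; DTI 39.6% ≤ 43%; LTV 87.3% ≤ 95% → qualifies.

Option B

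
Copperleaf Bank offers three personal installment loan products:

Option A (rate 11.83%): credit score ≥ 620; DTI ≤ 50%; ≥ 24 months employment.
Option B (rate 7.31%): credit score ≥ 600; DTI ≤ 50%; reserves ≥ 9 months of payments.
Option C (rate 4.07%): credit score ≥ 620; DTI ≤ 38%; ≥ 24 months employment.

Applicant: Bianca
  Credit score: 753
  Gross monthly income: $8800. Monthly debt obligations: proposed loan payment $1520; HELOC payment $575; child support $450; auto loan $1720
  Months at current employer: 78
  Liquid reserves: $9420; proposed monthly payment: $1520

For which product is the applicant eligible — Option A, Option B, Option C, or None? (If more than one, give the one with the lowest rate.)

Total debts = (1,520 + 575 + 450 + 1,720) = 4,265; DTI = 4,265/8,800 = 48.5%.
Reserves = 9,420/1,520 = 6.2 months.
Option A: score 753 ≥ 620; DTI 48.5% ≤ 50%; employment 78 ≥ 24 mo → qualifies.
Option B: score 753 ≥ 600; DTI 48.5% ≤ 50%; reserves 6.2 < 9 mo → does not qualify.
Option C: score 753 ≥ 620; DTI 48.5% > 38%; employment 78 ≥ 24 mo → does not qualify.

Option A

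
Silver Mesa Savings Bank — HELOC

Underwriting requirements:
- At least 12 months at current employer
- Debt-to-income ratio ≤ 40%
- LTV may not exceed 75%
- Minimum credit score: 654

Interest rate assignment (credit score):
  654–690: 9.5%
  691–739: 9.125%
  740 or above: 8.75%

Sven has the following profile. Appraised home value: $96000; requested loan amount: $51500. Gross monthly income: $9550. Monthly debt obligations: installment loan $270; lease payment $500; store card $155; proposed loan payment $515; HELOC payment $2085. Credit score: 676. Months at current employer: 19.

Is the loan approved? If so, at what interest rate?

Credit score 676 ≥ 654 (meets minimum)
Employment 19 ≥ 12 months
Total monthly debts = (270 + 500 + 155 + 515 + 2,085) = 3,525. DTI: 3,525 ÷ 9,550 = 36.9%, within the 40% cap
LTV: 51,500 ÷ 96,000 = 53.6%, within 75% cap
All requirements met. Score 676 falls in the 654–690 tier → 9.5%.

Approved at 9.5%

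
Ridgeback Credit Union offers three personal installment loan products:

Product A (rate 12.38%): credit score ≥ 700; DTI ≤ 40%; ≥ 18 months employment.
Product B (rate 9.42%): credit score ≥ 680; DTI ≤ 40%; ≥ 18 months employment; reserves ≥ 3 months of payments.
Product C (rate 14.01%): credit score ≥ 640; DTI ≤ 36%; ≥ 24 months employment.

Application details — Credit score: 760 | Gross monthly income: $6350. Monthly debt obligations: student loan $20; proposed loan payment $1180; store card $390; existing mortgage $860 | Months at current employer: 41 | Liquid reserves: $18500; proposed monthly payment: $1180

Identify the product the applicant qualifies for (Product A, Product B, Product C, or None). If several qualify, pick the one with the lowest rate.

Total debts = (20 + 1,180 + 390 + 860) = 2,450; DTI = 2,450/6,350 = 38.6%.
Reserves = 18,500/1,180 = 15.7 months.
Product A: score 760 ≥ 700; DTI 38.6% ≤ 40%; employment 41 ≥ 18 mo → qualifies.
Product B: score 760 ≥ 680; DTI 38.6% ≤ 40%; employment 41 ≥ 18 mo; reserves 15.7 ≥ 3 mo → qualifies.
Product C: score 760 ≥ 640; DTI 38.6% > 36%; employment 41 ≥ 24 mo → does not qualify.
Qualifying: Product A, Product B. Lowest rate is 9.42% → Product B.

Product B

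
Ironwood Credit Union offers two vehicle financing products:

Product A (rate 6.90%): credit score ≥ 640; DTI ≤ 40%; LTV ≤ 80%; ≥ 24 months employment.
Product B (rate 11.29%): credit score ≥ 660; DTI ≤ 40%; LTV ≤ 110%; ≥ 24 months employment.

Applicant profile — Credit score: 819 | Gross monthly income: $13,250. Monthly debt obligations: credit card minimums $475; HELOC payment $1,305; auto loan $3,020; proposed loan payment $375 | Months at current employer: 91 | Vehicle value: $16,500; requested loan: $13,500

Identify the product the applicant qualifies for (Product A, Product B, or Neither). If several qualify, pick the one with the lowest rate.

Product B

Total debts = (475 + 1,305 + 3,020 + 375) = 5,175; DTI = 5,175/13,250 = 39.1%.
LTV = 13,500/16,500 = 81.8%.
Product A: score 819 ≥ 640; DTI 39.1% ≤ 40%; LTV 81.8% > 80%; employment 91 ≥ 24 mo → does not qualify.
Product B: score 819 ≥ 660; DTI 39.1% ≤ 40%; LTV 81.8% ≤ 110%; employment 91 ≥ 24 mo → qualifies.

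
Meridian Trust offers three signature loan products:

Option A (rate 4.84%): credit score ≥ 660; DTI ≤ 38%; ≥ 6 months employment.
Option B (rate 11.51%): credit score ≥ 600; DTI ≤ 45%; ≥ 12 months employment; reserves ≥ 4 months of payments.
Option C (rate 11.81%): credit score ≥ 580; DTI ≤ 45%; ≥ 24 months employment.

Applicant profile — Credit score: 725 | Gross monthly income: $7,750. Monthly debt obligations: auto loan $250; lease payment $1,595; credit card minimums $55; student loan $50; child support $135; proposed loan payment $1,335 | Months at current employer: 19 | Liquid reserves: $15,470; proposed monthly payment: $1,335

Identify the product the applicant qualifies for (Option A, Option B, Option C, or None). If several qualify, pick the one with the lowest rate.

Total debts = (250 + 1,595 + 55 + 50 + 135 + 1,335) = 3,420; DTI = 3,420/7,750 = 44.1%.
Reserves = 15,470/1,335 = 11.6 months.
Option A: score 725 ≥ 660; DTI 44.1% > 38%; employment 19 ≥ 6 mo → does not qualify.
Option B: score 725 ≥ 600; DTI 44.1% ≤ 45%; employment 19 ≥ 12 mo; reserves 11.6 ≥ 4 mo → qualifies.
Option C: score 725 ≥ 580; DTI 44.1% ≤ 45%; employment 19 < 24 mo → does not qualify.

Option B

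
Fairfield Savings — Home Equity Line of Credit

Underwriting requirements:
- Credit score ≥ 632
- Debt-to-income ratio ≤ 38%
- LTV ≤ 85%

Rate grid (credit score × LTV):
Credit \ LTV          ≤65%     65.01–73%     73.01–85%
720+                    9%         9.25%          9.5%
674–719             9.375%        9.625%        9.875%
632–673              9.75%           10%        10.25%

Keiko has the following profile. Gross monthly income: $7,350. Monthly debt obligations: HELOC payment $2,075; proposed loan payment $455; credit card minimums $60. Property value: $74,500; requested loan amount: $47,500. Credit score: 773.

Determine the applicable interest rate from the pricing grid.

9%

Credit score 773 ≥ 632; Total monthly debts = (2,075 + 455 + 60) = 2,590. DTI = 2,590/7,350 = 35.2% ≤ 38%
Loan-to-value = 47,500/74,500 = 63.8% — pass (85% max)
Credit 773 → row 720+; LTV 63.8% → column ≤65%. Grid cell → 9%.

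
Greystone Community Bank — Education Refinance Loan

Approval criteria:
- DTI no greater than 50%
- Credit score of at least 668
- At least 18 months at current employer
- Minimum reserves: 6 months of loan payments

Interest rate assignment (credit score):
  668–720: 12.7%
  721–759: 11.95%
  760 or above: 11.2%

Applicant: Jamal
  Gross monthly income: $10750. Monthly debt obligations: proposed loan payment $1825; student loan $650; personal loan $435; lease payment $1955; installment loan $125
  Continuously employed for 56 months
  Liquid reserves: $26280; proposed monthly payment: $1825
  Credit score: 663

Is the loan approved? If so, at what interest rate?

Credit score 663 < 668 (below minimum)
Employment 56 ≥ 18 months
Total monthly debts = (1,825 + 650 + 435 + 1,955 + 125) = 4,990. Debt-to-income = 4,990/10,750 = 46.4% — meets 50% limit
Reserves = 26,280/1,825 = 14.4 months ≥ 6
Not all requirements met → denied.

Denied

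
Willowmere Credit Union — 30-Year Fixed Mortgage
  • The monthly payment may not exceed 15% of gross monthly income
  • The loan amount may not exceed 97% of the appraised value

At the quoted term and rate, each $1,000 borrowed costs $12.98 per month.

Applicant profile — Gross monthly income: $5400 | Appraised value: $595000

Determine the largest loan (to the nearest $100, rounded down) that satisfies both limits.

Payment cap: 15% × $5,400 = $810/month.
At $12.98 per $1,000, that supports 810/12.98 × 1,000 ≈ $62,403 → $62,400.
LTV cap: 97% × $595,000 = $577,150 → $577,100.
Binding constraint: payment-to-income.

$62,400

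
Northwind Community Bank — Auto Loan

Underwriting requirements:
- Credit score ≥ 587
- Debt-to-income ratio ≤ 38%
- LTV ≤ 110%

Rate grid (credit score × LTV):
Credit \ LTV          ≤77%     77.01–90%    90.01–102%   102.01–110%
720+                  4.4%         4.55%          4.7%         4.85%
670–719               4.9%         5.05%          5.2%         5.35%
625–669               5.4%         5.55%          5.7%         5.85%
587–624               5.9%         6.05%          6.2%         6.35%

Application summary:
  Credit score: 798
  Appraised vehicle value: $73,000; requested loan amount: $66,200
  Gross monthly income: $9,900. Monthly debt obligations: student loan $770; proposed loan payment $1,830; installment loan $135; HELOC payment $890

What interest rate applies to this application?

Credit score 798 ≥ 587; Total monthly debts = (770 + 1,830 + 135 + 890) = 3,625. DTI = 3,625/9,900 = 36.6% ≤ 38%
LTV = 66,200/73,000 = 90.7% ≤ 110%
Row: 798 falls in 720+. Column: 90.7% falls in 90.01–102%. Rate = 4.7%.

4.7%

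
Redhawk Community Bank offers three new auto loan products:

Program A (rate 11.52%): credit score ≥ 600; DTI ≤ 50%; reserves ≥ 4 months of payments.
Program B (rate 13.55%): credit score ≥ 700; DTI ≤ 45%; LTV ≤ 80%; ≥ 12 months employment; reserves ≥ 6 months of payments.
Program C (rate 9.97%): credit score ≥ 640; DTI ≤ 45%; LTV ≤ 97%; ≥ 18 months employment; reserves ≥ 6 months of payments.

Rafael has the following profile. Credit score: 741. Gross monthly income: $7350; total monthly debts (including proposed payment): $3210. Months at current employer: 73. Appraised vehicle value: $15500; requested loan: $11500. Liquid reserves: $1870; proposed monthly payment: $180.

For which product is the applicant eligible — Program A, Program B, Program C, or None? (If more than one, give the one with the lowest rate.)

Program C

DTI = 3,210/7,350 = 43.7%.
LTV = 11,500/15,500 = 74.2%.
Reserves = 1,870/180 = 10.4 months.
Program A: score 741 ≥ 600; DTI 43.7% ≤ 50%; reserves 10.4 ≥ 4 mo → qualifies.
Program B: score 741 ≥ 700; DTI 43.7% ≤ 45%; LTV 74.2% ≤ 80%; employment 73 ≥ 12 mo; reserves 10.4 ≥ 6 mo → qualifies.
Program C: score 741 ≥ 640; DTI 43.7% ≤ 45%; LTV 74.2% ≤ 97%; employment 73 ≥ 18 mo; reserves 10.4 ≥ 6 mo → qualifies.
Qualifying: Program A, Program B, Program C. Lowest rate is 9.97% → Program C.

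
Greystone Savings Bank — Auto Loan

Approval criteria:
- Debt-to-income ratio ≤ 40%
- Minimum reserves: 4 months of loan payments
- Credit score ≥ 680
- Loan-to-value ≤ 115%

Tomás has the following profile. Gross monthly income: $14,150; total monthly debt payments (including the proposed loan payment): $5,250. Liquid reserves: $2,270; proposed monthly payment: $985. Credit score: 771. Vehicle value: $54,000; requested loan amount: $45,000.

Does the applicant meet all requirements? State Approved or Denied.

DTI = 5,250/14,150 = 37.1% ≤ 40%
Reserves = 2,270/985 = 2.3 months < 4
Credit score 771 ≥ 680 (meets)
LTV: 45,000 ÷ 54,000 = 83.3%, within 115% cap
Fails on reserves.

Denied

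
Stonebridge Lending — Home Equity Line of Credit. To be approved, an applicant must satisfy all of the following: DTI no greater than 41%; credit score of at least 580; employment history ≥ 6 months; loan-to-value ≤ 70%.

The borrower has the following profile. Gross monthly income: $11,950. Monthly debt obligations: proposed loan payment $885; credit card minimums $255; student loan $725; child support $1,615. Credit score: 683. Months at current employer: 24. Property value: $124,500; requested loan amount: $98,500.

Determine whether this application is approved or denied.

Total monthly debts = (885 + 255 + 725 + 1,615) = 3,480. Debt-to-income = 3,480/11,950 = 29.1% — meets 41% limit
Credit score 683 ≥ 580 (meets)
Employment 24 ≥ 6 months
LTV = 98,500/124,500 = 79.1% > 70%
Fails on LTV.

Denied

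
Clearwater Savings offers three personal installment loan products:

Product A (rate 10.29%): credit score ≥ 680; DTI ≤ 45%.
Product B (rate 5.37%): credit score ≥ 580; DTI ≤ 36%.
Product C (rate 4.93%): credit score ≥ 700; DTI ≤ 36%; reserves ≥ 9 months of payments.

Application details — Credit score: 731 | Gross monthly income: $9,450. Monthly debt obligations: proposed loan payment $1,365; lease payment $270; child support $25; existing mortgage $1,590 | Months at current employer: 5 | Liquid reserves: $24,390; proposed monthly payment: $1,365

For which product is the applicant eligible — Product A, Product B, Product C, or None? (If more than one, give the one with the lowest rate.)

Product C

Total debts = (1,365 + 270 + 25 + 1,590) = 3,250; DTI = 3,250/9,450 = 34.4%.
Reserves = 24,390/1,365 = 17.9 months.
Product A: score 731 ≥ 680; DTI 34.4% ≤ 45% → qualifies.
Product B: score 731 ≥ 580; DTI 34.4% ≤ 36% → qualifies.
Product C: score 731 ≥ 700; DTI 34.4% ≤ 36%; reserves 17.9 ≥ 9 mo → qualifies.
Qualifying: Product A, Product B, Product C. Lowest rate is 4.93% → Product C.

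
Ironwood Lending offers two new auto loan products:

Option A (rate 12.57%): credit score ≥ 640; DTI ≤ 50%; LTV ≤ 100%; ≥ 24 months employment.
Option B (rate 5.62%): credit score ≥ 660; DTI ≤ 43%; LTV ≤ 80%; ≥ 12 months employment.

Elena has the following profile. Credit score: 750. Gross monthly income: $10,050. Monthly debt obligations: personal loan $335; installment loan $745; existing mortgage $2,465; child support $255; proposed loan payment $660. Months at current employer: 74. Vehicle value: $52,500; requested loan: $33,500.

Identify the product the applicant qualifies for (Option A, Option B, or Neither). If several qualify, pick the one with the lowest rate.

Total debts = (335 + 745 + 2,465 + 255 + 660) = 4,460; DTI = 4,460/10,050 = 44.4%.
LTV = 33,500/52,500 = 63.8%.
Option A: score 750 ≥ 640; DTI 44.4% ≤ 50%; LTV 63.8% ≤ 100%; employment 74 ≥ 24 mo → qualifies.
Option B: score 750 ≥ 660; DTI 44.4% > 43%; LTV 63.8% ≤ 80%; employment 74 ≥ 12 mo → does not qualify.

Option A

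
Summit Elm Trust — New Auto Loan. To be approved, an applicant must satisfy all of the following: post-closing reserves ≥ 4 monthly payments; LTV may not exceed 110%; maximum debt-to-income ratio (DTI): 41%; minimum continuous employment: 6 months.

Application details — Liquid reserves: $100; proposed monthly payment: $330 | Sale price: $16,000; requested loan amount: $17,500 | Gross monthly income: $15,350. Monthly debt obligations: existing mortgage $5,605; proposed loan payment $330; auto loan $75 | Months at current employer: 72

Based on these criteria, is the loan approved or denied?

Denied

Reserves: 100 ÷ 330 = 0.3 months (below 4-month minimum)
Loan-to-value = 17,500/16,000 = 109.4% — pass (110% max)
Total monthly debts = (5,605 + 330 + 75) = 6,010. Debt-to-income = 6,010/15,350 = 39.2% — meets 41% limit
Employment 72 ≥ 6 months
Fails on reserves.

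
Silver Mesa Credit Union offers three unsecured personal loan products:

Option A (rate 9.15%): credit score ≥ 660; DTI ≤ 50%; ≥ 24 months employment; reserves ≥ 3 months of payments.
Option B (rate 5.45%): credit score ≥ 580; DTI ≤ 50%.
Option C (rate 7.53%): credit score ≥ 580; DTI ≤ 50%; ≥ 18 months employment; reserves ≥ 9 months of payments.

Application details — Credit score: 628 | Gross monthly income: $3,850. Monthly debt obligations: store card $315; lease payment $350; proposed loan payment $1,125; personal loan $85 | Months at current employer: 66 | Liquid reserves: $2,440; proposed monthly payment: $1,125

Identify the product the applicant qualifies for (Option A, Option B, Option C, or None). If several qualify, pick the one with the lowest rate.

Option B

Total debts = (315 + 350 + 1,125 + 85) = 1,875; DTI = 1,875/3,850 = 48.7%.
Reserves = 2,440/1,125 = 2.2 months.
Option A: score 628 < 660; DTI 48.7% ≤ 50%; employment 66 ≥ 24 mo; reserves 2.2 < 3 mo → does not qualify.
Option B: score 628 ≥ 580; DTI 48.7% ≤ 50% → qualifies.
Option C: score 628 ≥ 580; DTI 48.7% ≤ 50%; employment 66 ≥ 18 mo; reserves 2.2 < 9 mo → does not qualify.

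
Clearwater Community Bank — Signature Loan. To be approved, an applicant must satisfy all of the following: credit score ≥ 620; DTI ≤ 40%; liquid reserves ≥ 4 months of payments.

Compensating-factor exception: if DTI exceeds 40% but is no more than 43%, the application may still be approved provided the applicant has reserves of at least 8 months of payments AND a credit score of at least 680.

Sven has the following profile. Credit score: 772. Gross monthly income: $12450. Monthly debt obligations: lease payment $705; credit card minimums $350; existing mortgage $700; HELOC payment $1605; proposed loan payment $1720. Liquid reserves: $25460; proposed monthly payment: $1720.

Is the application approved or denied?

Approved

Credit score 772 ≥ 620 (meets base)
Total debts = (705 + 350 + 700 + 1,605 + 1,720) = 5,080. DTI: 5,080 ÷ 12,450 = 40.8%, over the 40% base limit.
Reserves: 25,460 ÷ 1,720 = 14.8 months (meets 4-month minimum)
DTI 40.8% is within the 40%–43% exception band; checking compensating factors.
Override check — reserves: 14.8 mo (ok); score: 772 (ok).
Both override conditions satisfied; DTI exception granted.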